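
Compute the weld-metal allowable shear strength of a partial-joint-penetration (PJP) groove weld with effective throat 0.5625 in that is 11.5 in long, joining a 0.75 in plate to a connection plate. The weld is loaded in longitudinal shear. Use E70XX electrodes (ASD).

E70XX → F_EXX = 70 ksi.
Effective throat (given) t_e = 0.5625 in.
A_we = 0.5625 × 11.5 = 6.469 in².
F_nw = 0.6 F_EXX = 42 ksi.
R_n/Ω = (42 × 6.469) / 2.0 = 135.8 kip.

R_n/Ω ≈ 136 kip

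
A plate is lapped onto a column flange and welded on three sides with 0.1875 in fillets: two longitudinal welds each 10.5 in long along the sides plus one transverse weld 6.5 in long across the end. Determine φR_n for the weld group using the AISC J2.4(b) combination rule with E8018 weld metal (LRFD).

E80XX → F_EXX = 80 ksi.
t_e = 0.707 × 0.1875 = 0.1326 in.
R_nwl = 0.6 × 80 × 0.1326 × 21 = 133.6 kips (longitudinal, 2 welds).
R_nwt = 0.6 × 80 × 0.1326 × 6.5 = 41.36 kips (transverse, base value).
(i) R_nwl + R_nwt = 175 kips; (ii) 0.85 R_nwl + 1.5 R_nwt = 175.6 kips.
R_n = max = 175.6 kips [governs: (ii)]; φR_n = 131.7 kips.

φR_n ≈ 132 kips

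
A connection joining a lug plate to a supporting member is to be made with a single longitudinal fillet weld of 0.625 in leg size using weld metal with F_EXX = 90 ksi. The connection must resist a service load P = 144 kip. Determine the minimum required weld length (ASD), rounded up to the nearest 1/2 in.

L = 12.5 in

Throat t_e = 0.707 × 0.625 = 0.4419 in.
r_n/Ω = (0.6 × 90 × 0.4419) / 2.0 = 11.93 kip/in.
L_req = P / (r_n/Ω) = 144 / 11.93 = 12.07 in total.
Round up → use L = 12.5 in.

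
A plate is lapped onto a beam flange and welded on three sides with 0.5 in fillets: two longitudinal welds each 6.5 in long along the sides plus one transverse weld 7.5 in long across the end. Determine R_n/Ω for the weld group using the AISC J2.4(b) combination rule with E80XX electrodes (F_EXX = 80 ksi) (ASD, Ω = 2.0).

R_n/Ω ≈ 189 kips

t_e = 0.707 × 0.5 = 0.3535 in.
R_nwl = 0.6 × 80 × 0.3535 × 13 = 220.6 kips (longitudinal, 2 welds).
R_nwt = 0.6 × 80 × 0.3535 × 7.5 = 127.3 kips (transverse, base value).
(i) R_nwl + R_nwt = 347.8 kips; (ii) 0.85 R_nwl + 1.5 R_nwt = 378.4 kips.
R_n = max = 378.4 kips [governs: (ii)]; R_n/Ω = 189.2 kips.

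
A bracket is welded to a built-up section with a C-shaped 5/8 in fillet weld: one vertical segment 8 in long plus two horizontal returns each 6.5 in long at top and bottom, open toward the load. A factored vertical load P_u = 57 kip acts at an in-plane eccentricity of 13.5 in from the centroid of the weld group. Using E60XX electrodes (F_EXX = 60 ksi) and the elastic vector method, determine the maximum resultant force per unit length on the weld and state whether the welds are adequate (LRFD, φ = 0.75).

f_max ≈ 15.4 kip/in; NOT adequate

Total weld length L_w = 21 in. Treat welds as unit-width lines.
Centroid: x̄ = 2×6.5×3.25 / 21 = 2.012 in from the vertical weld.
Polar moment about centroid: J = I_x + I_y = [8³/12 + 2×6.5×4²] + [8×2.012² + 2(6.5³/12 + 6.5×1.238²)] = 348.7 in³.
Direct shear f_v = P/L_w = 57 / 21 = 2.714 kip/in (vertical).
Torsion M = P·e = 57 × 13.5 = 769.5 kip·in.
Critical point at (x, y) = (4.488, 4) from centroid. f_tx = M·y/J = 8.826 kip/in; f_ty = M·x/J = 9.903 kip/in.
Resultant f_max = √[f_tx² + (f_v + f_ty)²] = √[8.826² + (2.714 + 9.903)²] = 15.4 kip/in.
Capacity per unit length: φr_n = 0.75 × 0.6 × 60 × (0.707 × 0.625) = 11.93 kip/in.
15.4 > 11.93 → NOT adequate.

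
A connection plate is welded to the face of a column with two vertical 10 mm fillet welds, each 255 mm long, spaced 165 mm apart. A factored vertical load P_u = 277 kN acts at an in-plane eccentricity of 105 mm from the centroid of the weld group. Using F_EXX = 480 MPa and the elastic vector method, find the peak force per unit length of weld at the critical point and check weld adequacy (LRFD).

Total weld length L_w = 510 mm. Treat welds as unit-width lines.
Polar moment about centroid: J = 2[d³/12 + d(b/2)²] = 2[255³/12 + 255×82.5²] = 6235000 mm³.
Direct shear f_v = P/L_w = 277×10³ / 510 = 543.1 N/mm (vertical).
Torsion M = P·e = 277×10³ × 105 = 29085000 N·mm.
Critical point at (x, y) = (82.5, 127.5) from centroid. f_tx = M·y/J = 594.8 N/mm; f_ty = M·x/J = 384.9 N/mm.
Resultant f_max = √[f_tx² + (f_v + f_ty)²] = √[594.8² + (543.1 + 384.9)²] = 1102 N/mm.
Capacity per unit length: φr_n = 0.75 × 0.6 × 480 × (0.707 × 10) = 1527 N/mm.
1102 ≤ 1527 → adequate.

f_max ≈ 1100 N/mm; adequate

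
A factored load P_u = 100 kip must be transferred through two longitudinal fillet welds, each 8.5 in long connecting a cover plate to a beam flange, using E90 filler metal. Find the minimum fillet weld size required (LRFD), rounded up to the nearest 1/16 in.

w = 1/4 in

E90XX → F_EXX = 90 ksi.
Total weld length L = 17 in.
Required throat t_e = P_u / (φ × 0.6 F_EXX × L) = 100 / (0.75 × 0.6 × 90 × 17) = 0.1452 in.
Required leg w = t_e / 0.707 = 0.2054 in → use 1/4 in.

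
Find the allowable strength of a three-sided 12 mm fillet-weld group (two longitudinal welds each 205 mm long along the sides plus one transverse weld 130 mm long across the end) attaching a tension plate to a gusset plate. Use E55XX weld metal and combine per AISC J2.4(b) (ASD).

E55XX → F_EXX = 550 MPa.
t_e = 0.707 × 12 = 8.484 mm.
R_nwl = 0.6 × 550 × 8.484 × 410 × 10⁻³ = 1148 kN (longitudinal, 2 welds).
R_nwt = 0.6 × 550 × 8.484 × 130 × 10⁻³ = 364 kN (transverse, base value).
(i) R_nwl + R_nwt = 1512 kN; (ii) 0.85 R_nwl + 1.5 R_nwt = 1522 kN.
R_n = max = 1522 kN [governs: (ii)]; R_n/Ω = 760.8 kN.

R_n/Ω ≈ 761 kN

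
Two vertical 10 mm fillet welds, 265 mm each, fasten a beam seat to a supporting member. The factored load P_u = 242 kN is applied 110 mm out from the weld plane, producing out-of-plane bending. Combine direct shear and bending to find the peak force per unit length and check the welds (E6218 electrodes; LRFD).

E62XX → F_EXX = 620 MPa.
L_w = 2 × 265 = 530 mm; section modulus (unit throat) S = 2 × L²/6 = 23410 mm².
Direct shear f_v = P/L_w = 242×10³/530 = 456.6 N/mm.
Moment M = P × e = 242×10³ × 110 = 26620000 N·mm; bending f_b = M/S = 1137 N/mm.
f_max = √(f_v² + f_b²) = √(456.6² + 1137²) = 1225 N/mm.
φr_n = 0.75 × 0.6 × 620 × (0.707 × 10) = 1973 N/mm → adequate.

f_max ≈ 1230 N/mm; adequate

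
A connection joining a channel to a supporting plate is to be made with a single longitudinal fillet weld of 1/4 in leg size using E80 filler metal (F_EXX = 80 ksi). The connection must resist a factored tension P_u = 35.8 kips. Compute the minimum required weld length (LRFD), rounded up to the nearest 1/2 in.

L = 6 in

Throat t_e = 0.707 × 0.25 = 0.1767 in.
φr_n = 0.75 × 0.6 × 80 × 0.1767 = 6.363 kips/in.
L_req = P_u / φr_n = 35.8 / 6.363 = 5.626 in total.
Round up → use L = 6 in.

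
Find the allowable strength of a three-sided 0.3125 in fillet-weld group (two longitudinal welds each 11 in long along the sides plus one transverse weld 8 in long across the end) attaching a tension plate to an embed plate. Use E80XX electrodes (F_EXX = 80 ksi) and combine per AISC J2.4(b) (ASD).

R_n/Ω ≈ 163 kip

t_e = 0.707 × 0.3125 = 0.2209 in.
R_nwl = 0.6 × 80 × 0.2209 × 22 = 233.3 kip (longitudinal, 2 welds).
R_nwt = 0.6 × 80 × 0.2209 × 8 = 84.84 kip (transverse, base value).
(i) R_nwl + R_nwt = 318.1 kip; (ii) 0.85 R_nwl + 1.5 R_nwt = 325.6 kip.
R_n = max = 325.6 kip [governs: (ii)]; R_n/Ω = 162.8 kip.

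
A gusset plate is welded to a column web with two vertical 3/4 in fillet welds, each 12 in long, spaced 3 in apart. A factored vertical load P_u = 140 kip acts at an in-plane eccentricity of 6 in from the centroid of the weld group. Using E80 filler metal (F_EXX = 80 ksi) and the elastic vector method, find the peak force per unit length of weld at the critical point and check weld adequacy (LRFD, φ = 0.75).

Total weld length L_w = 24 in. Treat welds as unit-width lines.
Polar moment about centroid: J = 2[d³/12 + d(b/2)²] = 2[12³/12 + 12×1.5²] = 342 in³.
Direct shear f_v = P/L_w = 140 / 24 = 5.833 kip/in (vertical).
Torsion M = P·e = 140 × 6 = 840 kip·in.
Critical point at (x, y) = (1.5, 6) from centroid. f_tx = M·y/J = 14.74 kip/in; f_ty = M·x/J = 3.684 kip/in.
Resultant f_max = √[f_tx² + (f_v + f_ty)²] = √[14.74² + (5.833 + 3.684)²] = 17.54 kip/in.
Capacity per unit length: φr_n = 0.75 × 0.6 × 80 × (0.707 × 0.75) = 19.09 kip/in.
17.54 ≤ 19.09 → adequate.

f_max ≈ 17.5 kip/in; adequate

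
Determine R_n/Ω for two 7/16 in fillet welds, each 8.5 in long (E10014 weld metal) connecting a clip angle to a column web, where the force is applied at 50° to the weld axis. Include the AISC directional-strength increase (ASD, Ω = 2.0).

E100XX → F_EXX = 100 ksi.
t_e = 0.707 × 0.4375 = 0.3093 in; A_we = 0.3093 × 17 = 5.258 in².
Directional factor: 1.0 + 0.5 sin^1.5(50°) = 1.335.
F_nw = 0.6 × 100 × 1.335 = 80.11 ksi.
R_n/Ω = (80.11 × 5.258) / 2.0 = 210.6 kips.

R_n/Ω ≈ 211 kips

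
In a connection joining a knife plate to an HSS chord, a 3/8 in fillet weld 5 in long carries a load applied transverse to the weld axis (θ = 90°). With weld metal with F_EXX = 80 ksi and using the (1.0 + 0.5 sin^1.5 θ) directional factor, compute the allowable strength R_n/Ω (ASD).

t_e = 0.707 × 0.375 = 0.2651 in; A_we = 0.2651 × 5 = 1.326 in².
Directional factor: 1.0 + 0.5 sin^1.5(90°) = 1.5.
F_nw = 0.6 × 80 × 1.5 = 72 ksi.
R_n/Ω = (72 × 1.326) / 2.0 = 47.72 kips.

R_n/Ω ≈ 47.7 kips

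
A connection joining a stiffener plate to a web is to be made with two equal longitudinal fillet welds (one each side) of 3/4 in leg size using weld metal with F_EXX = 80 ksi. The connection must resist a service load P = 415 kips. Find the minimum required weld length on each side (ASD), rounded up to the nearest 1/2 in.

Throat t_e = 0.707 × 0.75 = 0.5302 in.
r_n/Ω = (0.6 × 80 × 0.5302) / 2.0 = 12.73 kip/in.
L_req = P / (r_n/Ω) = 415 / 12.73 = 32.61 in total.
Per side: 32.61 / 2 = 16.31 in.
Round up → use L = 16.5 in on each side.

L = 16.5 in on each side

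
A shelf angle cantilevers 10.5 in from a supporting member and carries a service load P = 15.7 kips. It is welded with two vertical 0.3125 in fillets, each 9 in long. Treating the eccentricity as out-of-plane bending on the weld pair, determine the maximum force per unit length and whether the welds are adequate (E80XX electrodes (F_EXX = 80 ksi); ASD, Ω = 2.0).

f_max ≈ 6.17 kip/in; NOT adequate

L_w = 2 × 9 = 18 in; section modulus (unit throat) S = 2 × L²/6 = 27 in².
Direct shear f_v = P/L_w = 15.7/18 = 0.8722 kip/in.
Moment M = P × e = 15.7 × 10.5 = 164.85 kip·in; bending f_b = M/S = 6.106 kip/in.
f_max = √(f_v² + f_b²) = √(0.8722² + 6.106²) = 6.168 kip/in.
r_n/Ω = (1/2.0) × 0.6 × 80 × (0.707 × 0.3125) = 5.302 kip/in → NOT adequate.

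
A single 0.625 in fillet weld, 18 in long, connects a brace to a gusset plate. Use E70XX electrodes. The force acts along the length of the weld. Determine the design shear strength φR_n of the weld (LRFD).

E70XX → F_EXX = 70 ksi.
Effective throat t_e = 0.707 × 0.625 = 0.4419 in.
Total length L = 18 in; A_we = 0.4419 × 18 = 7.954 in².
F_nw = 0.6 F_EXX = 0.6 × 70 = 42 ksi.
φR_n = 0.75 × 42 × 7.954 = 250.5 kip.

φR_n ≈ 251 kip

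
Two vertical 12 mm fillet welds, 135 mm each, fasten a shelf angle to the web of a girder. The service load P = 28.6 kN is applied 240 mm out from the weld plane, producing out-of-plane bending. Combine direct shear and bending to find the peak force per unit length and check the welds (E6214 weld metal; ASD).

E62XX → F_EXX = 620 MPa.
L_w = 2 × 135 = 270 mm; section modulus (unit throat) S = 2 × L²/6 = 6075 mm².
Direct shear f_v = P/L_w = 28.6×10³/270 = 105.9 N/mm.
Moment M = P × e = 28.6×10³ × 240 = 6864000 N·mm; bending f_b = M/S = 1130 N/mm.
f_max = √(f_v² + f_b²) = √(105.9² + 1130²) = 1135 N/mm.
r_n/Ω = (1/2.0) × 0.6 × 620 × (0.707 × 12) = 1578 N/mm → adequate.

f_max ≈ 1130 N/mm; adequate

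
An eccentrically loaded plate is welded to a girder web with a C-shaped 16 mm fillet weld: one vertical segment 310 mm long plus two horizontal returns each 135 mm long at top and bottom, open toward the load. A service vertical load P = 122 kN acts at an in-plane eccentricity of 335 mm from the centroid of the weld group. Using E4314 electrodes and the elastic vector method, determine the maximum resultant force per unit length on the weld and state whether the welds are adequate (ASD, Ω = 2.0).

E43XX → F_EXX = 430 MPa.
Total weld length L_w = 580 mm. Treat welds as unit-width lines.
Centroid: x̄ = 2×135×67.5 / 580 = 31.42 mm from the vertical weld.
Polar moment about centroid: J = I_x + I_y = [310³/12 + 2×135×155²] + [310×31.42² + 2(135³/12 + 135×36.08²)] = 10040000 mm³.
Direct shear f_v = P/L_w = 122×10³ / 580 = 210.3 N/mm (vertical).
Torsion M = P·e = 122×10³ × 335 = 40870000 N·mm.
Critical point at (x, y) = (103.6, 155) from centroid. f_tx = M·y/J = 631.2 N/mm; f_ty = M·x/J = 421.8 N/mm.
Resultant f_max = √[f_tx² + (f_v + f_ty)²] = √[631.2² + (210.3 + 421.8)²] = 893.3 N/mm.
Capacity per unit length: r_n/Ω = (1/2.0) × 0.6 × 430 × (0.707 × 16) = 1459 N/mm.
893.3 ≤ 1459 → adequate.

f_max ≈ 893 N/mm; adequate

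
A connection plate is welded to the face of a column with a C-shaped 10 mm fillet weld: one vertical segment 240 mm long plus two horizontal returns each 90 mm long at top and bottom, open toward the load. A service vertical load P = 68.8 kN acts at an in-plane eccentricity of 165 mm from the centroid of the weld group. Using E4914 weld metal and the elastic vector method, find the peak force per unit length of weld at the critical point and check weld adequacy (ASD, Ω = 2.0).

f_max ≈ 492 N/mm; adequate

E49XX → F_EXX = 490 MPa.
Total weld length L_w = 420 mm. Treat welds as unit-width lines.
Centroid: x̄ = 2×90×45 / 420 = 19.29 mm from the vertical weld.
Polar moment about centroid: J = I_x + I_y = [240³/12 + 2×90×120²] + [240×19.29² + 2(90³/12 + 90×25.71²)] = 4074000 mm³.
Direct shear f_v = P/L_w = 68.8×10³ / 420 = 163.8 N/mm (vertical).
Torsion M = P·e = 68.8×10³ × 165 = 11352000 N·mm.
Critical point at (x, y) = (70.71, 120) from centroid. f_tx = M·y/J = 334.4 N/mm; f_ty = M·x/J = 197.1 N/mm.
Resultant f_max = √[f_tx² + (f_v + f_ty)²] = √[334.4² + (163.8 + 197.1)²] = 492 N/mm.
Capacity per unit length: r_n/Ω = (1/2.0) × 0.6 × 490 × (0.707 × 10) = 1039 N/mm.
492 ≤ 1039 → adequate.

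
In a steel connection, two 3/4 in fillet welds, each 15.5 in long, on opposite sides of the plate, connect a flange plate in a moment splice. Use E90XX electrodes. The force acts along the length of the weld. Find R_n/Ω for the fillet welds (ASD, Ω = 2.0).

R_n/Ω ≈ 444 kips

E90XX → F_EXX = 90 ksi.
Effective throat t_e = 0.707 × 0.75 = 0.5302 in.
Total length L = 31 in; A_we = 0.5302 × 31 = 16.44 in².
F_nw = 0.6 F_EXX = 0.6 × 90 = 54 ksi.
R_n = 54 × 16.44 = 887.6 kips; R_n/Ω = 887.6/2.0 = 443.8 kips.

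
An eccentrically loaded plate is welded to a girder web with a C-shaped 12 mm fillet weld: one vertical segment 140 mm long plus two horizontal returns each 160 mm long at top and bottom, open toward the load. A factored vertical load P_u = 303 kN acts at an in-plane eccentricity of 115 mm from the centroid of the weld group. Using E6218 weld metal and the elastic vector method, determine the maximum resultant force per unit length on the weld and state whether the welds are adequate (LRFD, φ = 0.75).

f_max ≈ 1990 N/mm; adequate

E62XX → F_EXX = 620 MPa.
Total weld length L_w = 460 mm. Treat welds as unit-width lines.
Centroid: x̄ = 2×160×80 / 460 = 55.65 mm from the vertical weld.
Polar moment about centroid: J = I_x + I_y = [140³/12 + 2×160×70²] + [140×55.65² + 2(160³/12 + 160×24.35²)] = 3103000 mm³.
Direct shear f_v = P/L_w = 303×10³ / 460 = 658.7 N/mm (vertical).
Torsion M = P·e = 303×10³ × 115 = 34845000 N·mm.
Critical point at (x, y) = (104.3, 70) from centroid. f_tx = M·y/J = 786.2 N/mm; f_ty = M·x/J = 1172 N/mm.
Resultant f_max = √[f_tx² + (f_v + f_ty)²] = √[786.2² + (658.7 + 1172)²] = 1992 N/mm.
Capacity per unit length: φr_n = 0.75 × 0.6 × 620 × (0.707 × 12) = 2367 N/mm.
1992 ≤ 2367 → adequate.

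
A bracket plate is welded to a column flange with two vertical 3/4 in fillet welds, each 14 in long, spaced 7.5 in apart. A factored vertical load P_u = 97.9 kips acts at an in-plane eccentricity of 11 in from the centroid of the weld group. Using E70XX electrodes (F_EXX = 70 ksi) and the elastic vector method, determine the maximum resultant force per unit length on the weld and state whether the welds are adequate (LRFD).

f_max ≈ 12.1 kip/in; adequate

Total weld length L_w = 28 in. Treat welds as unit-width lines.
Polar moment about centroid: J = 2[d³/12 + d(b/2)²] = 2[14³/12 + 14×3.75²] = 851.1 in³.
Direct shear f_v = P/L_w = 97.9 / 28 = 3.496 kip/in (vertical).
Torsion M = P·e = 97.9 × 11 = 1076.9 kip·in.
Critical point at (x, y) = (3.75, 7) from centroid. f_tx = M·y/J = 8.857 kip/in; f_ty = M·x/J = 4.745 kip/in.
Resultant f_max = √[f_tx² + (f_v + f_ty)²] = √[8.857² + (3.496 + 4.745)²] = 12.1 kip/in.
Capacity per unit length: φr_n = 0.75 × 0.6 × 70 × (0.707 × 0.75) = 16.7 kip/in.
12.1 ≤ 16.7 → adequate.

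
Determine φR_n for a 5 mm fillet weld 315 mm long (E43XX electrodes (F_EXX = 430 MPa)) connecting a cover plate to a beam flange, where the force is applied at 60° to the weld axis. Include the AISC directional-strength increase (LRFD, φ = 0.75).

t_e = 0.707 × 5 = 3.535 mm; A_we = 3.535 × 315 = 1114 mm².
Directional factor: 1.0 + 0.5 sin^1.5(60°) = 1.403.
F_nw = 0.6 × 430 × 1.403 = 362 MPa.
φR_n = 0.75 × 362 × 1114 × 10⁻³ = 302.3 kN.

φR_n ≈ 302 kN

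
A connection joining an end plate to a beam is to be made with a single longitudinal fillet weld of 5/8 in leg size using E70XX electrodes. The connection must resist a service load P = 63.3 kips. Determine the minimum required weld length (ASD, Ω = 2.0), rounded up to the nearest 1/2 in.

L = 7 in

E70XX → F_EXX = 70 ksi.
Throat t_e = 0.707 × 0.625 = 0.4419 in.
r_n/Ω = (0.6 × 70 × 0.4419) / 2.0 = 9.279 kip/in.
L_req = P / (r_n/Ω) = 63.3 / 9.279 = 6.822 in total.
Round up → use L = 7 in.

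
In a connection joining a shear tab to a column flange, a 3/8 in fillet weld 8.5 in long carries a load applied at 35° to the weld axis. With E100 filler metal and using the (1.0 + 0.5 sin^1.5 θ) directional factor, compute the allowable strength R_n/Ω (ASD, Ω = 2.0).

E100XX → F_EXX = 100 ksi.
t_e = 0.707 × 0.375 = 0.2651 in; A_we = 0.2651 × 8.5 = 2.254 in².
Directional factor: 1.0 + 0.5 sin^1.5(35°) = 1.217.
F_nw = 0.6 × 100 × 1.217 = 73.03 ksi.
R_n/Ω = (73.03 × 2.254) / 2.0 = 82.29 kip.

R_n/Ω ≈ 82.3 kip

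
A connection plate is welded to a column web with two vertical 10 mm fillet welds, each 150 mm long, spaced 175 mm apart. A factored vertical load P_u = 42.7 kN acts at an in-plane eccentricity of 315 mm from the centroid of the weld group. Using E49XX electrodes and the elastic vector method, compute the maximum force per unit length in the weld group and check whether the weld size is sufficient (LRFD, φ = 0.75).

f_max ≈ 657 N/mm; adequate

E49XX → F_EXX = 490 MPa.
Total weld length L_w = 300 mm. Treat welds as unit-width lines.
Polar moment about centroid: J = 2[d³/12 + d(b/2)²] = 2[150³/12 + 150×87.5²] = 2859000 mm³.
Direct shear f_v = P/L_w = 42.7×10³ / 300 = 142.3 N/mm (vertical).
Torsion M = P·e = 42.7×10³ × 315 = 13450000 N·mm.
Critical point at (x, y) = (87.5, 75) from centroid. f_tx = M·y/J = 352.8 N/mm; f_ty = M·x/J = 411.6 N/mm.
Resultant f_max = √[f_tx² + (f_v + f_ty)²] = √[352.8² + (142.3 + 411.6)²] = 656.7 N/mm.
Capacity per unit length: φr_n = 0.75 × 0.6 × 490 × (0.707 × 10) = 1559 N/mm.
656.7 ≤ 1559 → adequate.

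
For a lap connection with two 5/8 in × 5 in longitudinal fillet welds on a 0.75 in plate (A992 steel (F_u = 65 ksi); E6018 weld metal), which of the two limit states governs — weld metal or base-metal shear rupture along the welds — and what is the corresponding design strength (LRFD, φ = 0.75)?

φR_n ≈ 119 kips (weld metal governs)

E60XX → F_EXX = 60 ksi.
t_e = 0.707 × 0.625 = 0.4419 in; L = 10 in.
Weld metal: φR_n = 0.75 × 0.6 × 60 × 0.4419 × 10 = 119.3 kips.
Base metal (shear rupture): φR_n = 0.75 × 0.6 × 65 × 0.75 × 10 = 219.4 kips.
Governing: weld metal.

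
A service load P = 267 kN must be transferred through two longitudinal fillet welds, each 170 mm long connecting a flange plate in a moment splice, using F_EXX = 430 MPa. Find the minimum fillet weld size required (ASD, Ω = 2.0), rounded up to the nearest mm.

w = 9 mm

Total weld length L = 340 mm.
Required throat t_e = P × Ω / (0.6 F_EXX × L) = 267 × 2.0 / (0.6 × 430 × 340 × 10⁻³) = 6.088 mm.
Required leg w = t_e / 0.707 = 8.61 mm → use 9 mm.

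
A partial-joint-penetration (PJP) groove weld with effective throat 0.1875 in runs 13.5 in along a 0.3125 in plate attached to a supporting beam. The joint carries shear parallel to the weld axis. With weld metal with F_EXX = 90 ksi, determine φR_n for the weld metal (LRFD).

Effective throat (given) t_e = 0.1875 in.
A_we = 0.1875 × 13.5 = 2.531 in².
F_nw = 0.6 F_EXX = 54 ksi.
φR_n = 0.75 × 54 × 2.531 = 102.5 kip.

φR_n ≈ 103 kip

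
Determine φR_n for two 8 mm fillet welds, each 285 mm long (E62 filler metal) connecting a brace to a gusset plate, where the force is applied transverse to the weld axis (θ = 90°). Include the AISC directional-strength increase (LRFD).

φR_n ≈ 1350 kN

E62XX → F_EXX = 620 MPa.
t_e = 0.707 × 8 = 5.656 mm; A_we = 5.656 × 570 = 3224 mm².
Directional factor: 1.0 + 0.5 sin^1.5(90°) = 1.5.
F_nw = 0.6 × 620 × 1.5 = 558 MPa.
φR_n = 0.75 × 558 × 3224 × 10⁻³ = 1349 kN.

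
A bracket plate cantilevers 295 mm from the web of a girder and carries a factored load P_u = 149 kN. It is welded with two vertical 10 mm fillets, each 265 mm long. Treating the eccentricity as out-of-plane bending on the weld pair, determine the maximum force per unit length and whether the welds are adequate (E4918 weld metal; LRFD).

E49XX → F_EXX = 490 MPa.
L_w = 2 × 265 = 530 mm; section modulus (unit throat) S = 2 × L²/6 = 23410 mm².
Direct shear f_v = P/L_w = 149×10³/530 = 281.1 N/mm.
Moment M = P × e = 149×10³ × 295 = 43955000 N·mm; bending f_b = M/S = 1878 N/mm.
f_max = √(f_v² + f_b²) = √(281.1² + 1878²) = 1899 N/mm.
φr_n = 0.75 × 0.6 × 490 × (0.707 × 10) = 1559 N/mm → NOT adequate.

f_max ≈ 1900 N/mm; NOT adequate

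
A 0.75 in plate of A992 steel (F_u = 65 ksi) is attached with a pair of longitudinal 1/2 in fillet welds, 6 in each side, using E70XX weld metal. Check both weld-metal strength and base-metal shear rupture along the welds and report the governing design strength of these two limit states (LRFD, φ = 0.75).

φR_n ≈ 134 kips (weld metal governs)

E70XX → F_EXX = 70 ksi.
t_e = 0.707 × 0.5 = 0.3535 in; L = 12 in.
Weld metal: φR_n = 0.75 × 0.6 × 70 × 0.3535 × 12 = 133.6 kips.
Base metal (shear rupture): φR_n = 0.75 × 0.6 × 65 × 0.75 × 12 = 263.2 kips.
Governing: weld metal.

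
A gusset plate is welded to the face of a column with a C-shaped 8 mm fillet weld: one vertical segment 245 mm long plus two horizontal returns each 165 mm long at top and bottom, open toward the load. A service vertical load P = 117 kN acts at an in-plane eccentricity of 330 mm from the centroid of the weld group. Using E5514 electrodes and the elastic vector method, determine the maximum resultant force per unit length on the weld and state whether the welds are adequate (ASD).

f_max ≈ 984 N/mm; NOT adequate

E55XX → F_EXX = 550 MPa.
Total weld length L_w = 575 mm. Treat welds as unit-width lines.
Centroid: x̄ = 2×165×82.5 / 575 = 47.35 mm from the vertical weld.
Polar moment about centroid: J = I_x + I_y = [245³/12 + 2×165×122.5²] + [245×47.35² + 2(165³/12 + 165×35.15²)] = 7883000 mm³.
Direct shear f_v = P/L_w = 117×10³ / 575 = 203.5 N/mm (vertical).
Torsion M = P·e = 117×10³ × 330 = 38610000 N·mm.
Critical point at (x, y) = (117.7, 122.5) from centroid. f_tx = M·y/J = 600 N/mm; f_ty = M·x/J = 576.2 N/mm.
Resultant f_max = √[f_tx² + (f_v + f_ty)²] = √[600² + (203.5 + 576.2)²] = 983.8 N/mm.
Capacity per unit length: r_n/Ω = (1/2.0) × 0.6 × 550 × (0.707 × 8) = 933.2 N/mm.
983.8 > 933.2 → NOT adequate.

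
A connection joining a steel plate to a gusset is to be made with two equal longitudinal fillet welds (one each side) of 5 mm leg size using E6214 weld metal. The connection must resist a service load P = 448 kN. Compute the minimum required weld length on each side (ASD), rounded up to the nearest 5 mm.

E62XX → F_EXX = 620 MPa.
Throat t_e = 0.707 × 5 = 3.535 mm.
r_n/Ω = (0.6 × 620 × 3.535) / 2.0 = 657.5 N/mm = 0.6575 kN/mm.
L_req = P / (r_n/Ω) = 448 / 0.6575 = 681.4 mm total.
Per side: 681.4 / 2 = 340.7 mm.
Round up → use L = 345 mm on each side.

L = 345 mm on each side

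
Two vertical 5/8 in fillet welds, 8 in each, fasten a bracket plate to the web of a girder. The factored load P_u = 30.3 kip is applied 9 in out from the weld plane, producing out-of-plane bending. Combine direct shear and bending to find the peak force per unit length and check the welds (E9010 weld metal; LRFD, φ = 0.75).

E90XX → F_EXX = 90 ksi.
L_w = 2 × 8 = 16 in; section modulus (unit throat) S = 2 × L²/6 = 21.33 in².
Direct shear f_v = P/L_w = 30.3/16 = 1.894 kip/in.
Moment M = P × e = 30.3 × 9 = 272.7 kip·in; bending f_b = M/S = 12.78 kip/in.
f_max = √(f_v² + f_b²) = √(1.894² + 12.78²) = 12.92 kip/in.
φr_n = 0.75 × 0.6 × 90 × (0.707 × 0.625) = 17.9 kip/in → adequate.

f_max ≈ 12.9 kip/in; adequate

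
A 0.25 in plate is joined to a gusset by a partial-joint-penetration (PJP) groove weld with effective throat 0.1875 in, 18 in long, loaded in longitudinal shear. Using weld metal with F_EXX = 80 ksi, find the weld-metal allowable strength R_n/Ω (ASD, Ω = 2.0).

R_n/Ω ≈ 81 kip

Effective throat (given) t_e = 0.1875 in.
A_we = 0.1875 × 18 = 3.375 in².
F_nw = 0.6 F_EXX = 48 ksi.
R_n/Ω = (48 × 3.375) / 2.0 = 81 kip.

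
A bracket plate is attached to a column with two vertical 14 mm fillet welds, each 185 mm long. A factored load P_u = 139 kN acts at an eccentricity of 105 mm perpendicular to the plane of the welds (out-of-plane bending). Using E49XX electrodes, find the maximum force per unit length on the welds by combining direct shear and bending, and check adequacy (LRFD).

f_max ≈ 1330 N/mm; adequate

E49XX → F_EXX = 490 MPa.
L_w = 2 × 185 = 370 mm; section modulus (unit throat) S = 2 × L²/6 = 11410 mm².
Direct shear f_v = P/L_w = 139×10³/370 = 375.7 N/mm.
Moment M = P × e = 139×10³ × 105 = 14595000 N·mm; bending f_b = M/S = 1279 N/mm.
f_max = √(f_v² + f_b²) = √(375.7² + 1279²) = 1333 N/mm.
φr_n = 0.75 × 0.6 × 490 × (0.707 × 14) = 2183 N/mm → adequate.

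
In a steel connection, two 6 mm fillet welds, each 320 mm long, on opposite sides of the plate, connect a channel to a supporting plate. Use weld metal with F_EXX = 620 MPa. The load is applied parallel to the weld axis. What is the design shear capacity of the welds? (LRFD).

Effective throat t_e = 0.707 × 6 = 4.242 mm.
Total length L = 640 mm; A_we = 4.242 × 640 = 2715 mm².
F_nw = 0.6 F_EXX = 0.6 × 620 = 372 MPa.
φR_n = 0.75 × 372 × 2715 × 10⁻³ = 757.5 kN.

φR_n ≈ 757 kN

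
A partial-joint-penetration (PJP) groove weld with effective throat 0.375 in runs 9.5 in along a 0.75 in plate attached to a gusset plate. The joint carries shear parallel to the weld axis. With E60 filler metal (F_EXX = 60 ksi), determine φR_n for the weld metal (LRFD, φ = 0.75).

Effective throat (given) t_e = 0.375 in.
A_we = 0.375 × 9.5 = 3.562 in².
F_nw = 0.6 F_EXX = 36 ksi.
φR_n = 0.75 × 36 × 3.562 = 96.19 kip.

φR_n ≈ 96.2 kip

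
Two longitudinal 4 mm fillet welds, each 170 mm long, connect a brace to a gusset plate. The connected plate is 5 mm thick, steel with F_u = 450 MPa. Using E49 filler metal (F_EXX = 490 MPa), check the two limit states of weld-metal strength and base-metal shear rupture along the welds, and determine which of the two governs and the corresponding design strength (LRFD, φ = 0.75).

φR_n ≈ 212 kN (weld metal governs)

t_e = 0.707 × 4 = 2.828 mm; L = 340 mm.
Weld metal: φR_n = 0.75 × 0.6 × 490 × 2.828 × 340 × 10⁻³ = 212 kN.
Base metal (shear rupture): φR_n = 0.75 × 0.6 × 450 × 5 × 340 × 10⁻³ = 344.2 kN.
Governing: weld metal.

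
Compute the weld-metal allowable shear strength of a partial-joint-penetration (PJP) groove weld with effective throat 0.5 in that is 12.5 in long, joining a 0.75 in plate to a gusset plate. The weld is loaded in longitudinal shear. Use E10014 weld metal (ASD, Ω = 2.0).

E100XX → F_EXX = 100 ksi.
Effective throat (given) t_e = 0.5 in.
A_we = 0.5 × 12.5 = 6.25 in².
F_nw = 0.6 F_EXX = 60 ksi.
R_n/Ω = (60 × 6.25) / 2.0 = 187.5 kips.

R_n/Ω ≈ 188 kips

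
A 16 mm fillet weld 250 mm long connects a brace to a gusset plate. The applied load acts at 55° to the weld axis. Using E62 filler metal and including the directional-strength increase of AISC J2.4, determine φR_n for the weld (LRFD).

φR_n ≈ 1080 kN

E62XX → F_EXX = 620 MPa.
t_e = 0.707 × 16 = 11.31 mm; A_we = 11.31 × 250 = 2828 mm².
Directional factor: 1.0 + 0.5 sin^1.5(55°) = 1.371.
F_nw = 0.6 × 620 × 1.371 = 509.9 MPa.
φR_n = 0.75 × 509.9 × 2828 × 10⁻³ = 1081 kN.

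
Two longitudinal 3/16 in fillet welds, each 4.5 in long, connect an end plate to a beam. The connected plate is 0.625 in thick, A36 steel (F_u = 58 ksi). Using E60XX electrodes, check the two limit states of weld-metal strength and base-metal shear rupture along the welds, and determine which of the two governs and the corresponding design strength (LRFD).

φR_n ≈ 32.2 kip (weld metal governs)

E60XX → F_EXX = 60 ksi.
t_e = 0.707 × 0.1875 = 0.1326 in; L = 9 in.
Weld metal: φR_n = 0.75 × 0.6 × 60 × 0.1326 × 9 = 32.21 kip.
Base metal (shear rupture): φR_n = 0.75 × 0.6 × 58 × 0.625 × 9 = 146.8 kip.
Governing: weld metal.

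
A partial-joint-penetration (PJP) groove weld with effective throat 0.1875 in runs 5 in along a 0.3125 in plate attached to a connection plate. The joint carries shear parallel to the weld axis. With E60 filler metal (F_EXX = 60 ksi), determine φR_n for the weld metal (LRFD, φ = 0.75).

φR_n ≈ 25.3 kips

Effective throat (given) t_e = 0.1875 in.
A_we = 0.1875 × 5 = 0.9375 in².
F_nw = 0.6 F_EXX = 36 ksi.
φR_n = 0.75 × 36 × 0.9375 = 25.31 kips.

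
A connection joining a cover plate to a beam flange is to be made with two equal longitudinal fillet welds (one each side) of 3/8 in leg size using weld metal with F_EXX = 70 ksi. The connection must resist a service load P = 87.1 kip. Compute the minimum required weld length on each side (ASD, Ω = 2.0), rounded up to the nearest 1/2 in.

L = 8 in on each side

Throat t_e = 0.707 × 0.375 = 0.2651 in.
r_n/Ω = (0.6 × 70 × 0.2651) / 2.0 = 5.568 kip/in.
L_req = P / (r_n/Ω) = 87.1 / 5.568 = 15.64 in total.
Per side: 15.64 / 2 = 7.822 in.
Round up → use L = 8 in on each side.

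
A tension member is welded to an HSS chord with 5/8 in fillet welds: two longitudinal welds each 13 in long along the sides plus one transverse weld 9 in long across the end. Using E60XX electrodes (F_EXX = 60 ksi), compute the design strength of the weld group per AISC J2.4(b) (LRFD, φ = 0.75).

t_e = 0.707 × 0.625 = 0.4419 in.
R_nwl = 0.6 × 60 × 0.4419 × 26 = 413.6 kip (longitudinal, 2 welds).
R_nwt = 0.6 × 60 × 0.4419 × 9 = 143.2 kip (transverse, base value).
(i) R_nwl + R_nwt = 556.8 kip; (ii) 0.85 R_nwl + 1.5 R_nwt = 566.3 kip.
R_n = max = 566.3 kip [governs: (ii)]; φR_n = 424.7 kip.

φR_n ≈ 425 kip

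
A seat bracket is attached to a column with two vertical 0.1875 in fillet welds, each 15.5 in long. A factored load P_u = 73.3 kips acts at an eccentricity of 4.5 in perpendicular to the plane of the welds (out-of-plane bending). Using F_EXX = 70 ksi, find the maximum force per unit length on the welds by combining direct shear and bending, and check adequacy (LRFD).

f_max ≈ 4.75 kip/in; NOT adequate

L_w = 2 × 15.5 = 31 in; section modulus (unit throat) S = 2 × L²/6 = 80.08 in².
Direct shear f_v = P/L_w = 73.3/31 = 2.365 kip/in.
Moment M = P × e = 73.3 × 4.5 = 329.85 kip·in; bending f_b = M/S = 4.119 kip/in.
f_max = √(f_v² + f_b²) = √(2.365² + 4.119²) = 4.749 kip/in.
φr_n = 0.75 × 0.6 × 70 × (0.707 × 0.1875) = 4.176 kip/in → NOT adequate.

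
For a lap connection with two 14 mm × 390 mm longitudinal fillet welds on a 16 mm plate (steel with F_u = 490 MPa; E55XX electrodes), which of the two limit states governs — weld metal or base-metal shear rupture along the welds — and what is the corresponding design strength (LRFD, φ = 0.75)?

φR_n ≈ 1910 kN (weld metal governs)

E55XX → F_EXX = 550 MPa.
t_e = 0.707 × 14 = 9.898 mm; L = 780 mm.
Weld metal: φR_n = 0.75 × 0.6 × 550 × 9.898 × 780 × 10⁻³ = 1911 kN.
Base metal (shear rupture): φR_n = 0.75 × 0.6 × 490 × 16 × 780 × 10⁻³ = 2752 kN.
Governing: weld metal.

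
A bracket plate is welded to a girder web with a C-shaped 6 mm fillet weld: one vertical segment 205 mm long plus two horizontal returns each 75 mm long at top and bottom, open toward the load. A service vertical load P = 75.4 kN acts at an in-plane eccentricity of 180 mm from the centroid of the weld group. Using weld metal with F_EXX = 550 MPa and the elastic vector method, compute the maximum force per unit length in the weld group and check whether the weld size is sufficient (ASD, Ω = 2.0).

f_max ≈ 774 N/mm; NOT adequate

Total weld length L_w = 355 mm. Treat welds as unit-width lines.
Centroid: x̄ = 2×75×37.5 / 355 = 15.85 mm from the vertical weld.
Polar moment about centroid: J = I_x + I_y = [205³/12 + 2×75×102.5²] + [205×15.85² + 2(75³/12 + 75×21.65²)] = 2486000 mm³.
Direct shear f_v = P/L_w = 75.4×10³ / 355 = 212.4 N/mm (vertical).
Torsion M = P·e = 75.4×10³ × 180 = 13572000 N·mm.
Critical point at (x, y) = (59.15, 102.5) from centroid. f_tx = M·y/J = 559.6 N/mm; f_ty = M·x/J = 323 N/mm.
Resultant f_max = √[f_tx² + (f_v + f_ty)²] = √[559.6² + (212.4 + 323)²] = 774.4 N/mm.
Capacity per unit length: r_n/Ω = (1/2.0) × 0.6 × 550 × (0.707 × 6) = 699.9 N/mm.
774.4 > 699.9 → NOT adequate.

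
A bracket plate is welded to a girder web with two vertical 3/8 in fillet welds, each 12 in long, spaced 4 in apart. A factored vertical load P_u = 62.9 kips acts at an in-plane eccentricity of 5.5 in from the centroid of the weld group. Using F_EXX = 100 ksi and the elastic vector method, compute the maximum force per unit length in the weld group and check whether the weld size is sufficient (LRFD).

Total weld length L_w = 24 in. Treat welds as unit-width lines.
Polar moment about centroid: J = 2[d³/12 + d(b/2)²] = 2[12³/12 + 12×2²] = 384 in³.
Direct shear f_v = P/L_w = 62.9 / 24 = 2.621 kip/in (vertical).
Torsion M = P·e = 62.9 × 5.5 = 345.95 kip·in.
Critical point at (x, y) = (2, 6) from centroid. f_tx = M·y/J = 5.405 kip/in; f_ty = M·x/J = 1.802 kip/in.
Resultant f_max = √[f_tx² + (f_v + f_ty)²] = √[5.405² + (2.621 + 1.802)²] = 6.984 kip/in.
Capacity per unit length: φr_n = 0.75 × 0.6 × 100 × (0.707 × 0.375) = 11.93 kip/in.
6.984 ≤ 11.93 → adequate.

f_max ≈ 6.98 kip/in; adequate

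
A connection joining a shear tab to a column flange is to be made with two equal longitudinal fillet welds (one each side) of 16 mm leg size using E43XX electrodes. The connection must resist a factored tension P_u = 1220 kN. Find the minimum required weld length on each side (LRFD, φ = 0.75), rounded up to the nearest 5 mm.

L = 280 mm on each side

E43XX → F_EXX = 430 MPa.
Throat t_e = 0.707 × 16 = 11.31 mm.
φr_n = 0.75 × 0.6 × 430 × 11.31 × 10⁻³ = 2.189 kN/mm.
L_req = P_u / φr_n = 1220 / 2.189 = 557.4 mm total.
Per side: 557.4 / 2 = 278.7 mm.
Round up → use L = 280 mm on each side.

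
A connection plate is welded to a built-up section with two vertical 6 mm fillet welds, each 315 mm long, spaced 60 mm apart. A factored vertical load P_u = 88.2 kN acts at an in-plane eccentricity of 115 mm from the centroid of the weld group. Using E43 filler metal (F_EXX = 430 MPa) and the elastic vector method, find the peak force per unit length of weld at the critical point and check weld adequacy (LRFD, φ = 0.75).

Total weld length L_w = 630 mm. Treat welds as unit-width lines.
Polar moment about centroid: J = 2[d³/12 + d(b/2)²] = 2[315³/12 + 315×30²] = 5776000 mm³.
Direct shear f_v = P/L_w = 88.2×10³ / 630 = 140 N/mm (vertical).
Torsion M = P·e = 88.2×10³ × 115 = 10143000 N·mm.
Critical point at (x, y) = (30, 157.5) from centroid. f_tx = M·y/J = 276.6 N/mm; f_ty = M·x/J = 52.68 N/mm.
Resultant f_max = √[f_tx² + (f_v + f_ty)²] = √[276.6² + (140 + 52.68)²] = 337.1 N/mm.
Capacity per unit length: φr_n = 0.75 × 0.6 × 430 × (0.707 × 6) = 820.8 N/mm.
337.1 ≤ 820.8 → adequate.

f_max ≈ 337 N/mm; adequate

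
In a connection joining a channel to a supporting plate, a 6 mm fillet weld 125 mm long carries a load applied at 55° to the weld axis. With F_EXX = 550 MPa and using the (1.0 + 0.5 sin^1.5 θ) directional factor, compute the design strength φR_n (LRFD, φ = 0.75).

φR_n ≈ 180 kN

t_e = 0.707 × 6 = 4.242 mm; A_we = 4.242 × 125 = 530.2 mm².
Directional factor: 1.0 + 0.5 sin^1.5(55°) = 1.371.
F_nw = 0.6 × 550 × 1.371 = 452.3 MPa.
φR_n = 0.75 × 452.3 × 530.2 × 10⁻³ = 179.9 kN.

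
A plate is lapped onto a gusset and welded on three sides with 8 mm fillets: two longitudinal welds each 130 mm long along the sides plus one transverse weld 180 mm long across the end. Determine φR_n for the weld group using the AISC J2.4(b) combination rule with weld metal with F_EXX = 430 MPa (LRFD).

φR_n ≈ 537 kN

t_e = 0.707 × 8 = 5.656 mm.
R_nwl = 0.6 × 430 × 5.656 × 260 × 10⁻³ = 379.4 kN (longitudinal, 2 welds).
R_nwt = 0.6 × 430 × 5.656 × 180 × 10⁻³ = 262.7 kN (transverse, base value).
(i) R_nwl + R_nwt = 642.1 kN; (ii) 0.85 R_nwl + 1.5 R_nwt = 716.5 kN.
R_n = max = 716.5 kN [governs: (ii)]; φR_n = 537.4 kN.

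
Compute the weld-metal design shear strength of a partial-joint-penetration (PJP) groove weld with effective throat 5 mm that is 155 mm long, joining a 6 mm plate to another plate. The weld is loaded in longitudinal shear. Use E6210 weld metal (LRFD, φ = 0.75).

φR_n ≈ 216 kN

E62XX → F_EXX = 620 MPa.
Effective throat (given) t_e = 5 mm.
A_we = 5 × 155 = 775 mm².
F_nw = 0.6 F_EXX = 372 MPa.
φR_n = 0.75 × 372 × 775 × 10⁻³ = 216.2 kN.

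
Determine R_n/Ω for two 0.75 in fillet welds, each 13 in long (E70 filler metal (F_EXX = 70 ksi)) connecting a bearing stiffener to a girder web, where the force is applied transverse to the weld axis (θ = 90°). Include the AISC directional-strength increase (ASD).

t_e = 0.707 × 0.75 = 0.5302 in; A_we = 0.5302 × 26 = 13.79 in².
Directional factor: 1.0 + 0.5 sin^1.5(90°) = 1.5.
F_nw = 0.6 × 70 × 1.5 = 63 ksi.
R_n/Ω = (63 × 13.79) / 2.0 = 434.3 kip.

R_n/Ω ≈ 434 kip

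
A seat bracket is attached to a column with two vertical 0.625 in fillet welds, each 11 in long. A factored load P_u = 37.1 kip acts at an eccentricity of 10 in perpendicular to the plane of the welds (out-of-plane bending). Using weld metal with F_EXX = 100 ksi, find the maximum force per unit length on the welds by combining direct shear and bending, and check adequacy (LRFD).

L_w = 2 × 11 = 22 in; section modulus (unit throat) S = 2 × L²/6 = 40.33 in².
Direct shear f_v = P/L_w = 37.1/22 = 1.686 kip/in.
Moment M = P × e = 37.1 × 10 = 371 kip·in; bending f_b = M/S = 9.198 kip/in.
f_max = √(f_v² + f_b²) = √(1.686² + 9.198²) = 9.352 kip/in.
φr_n = 0.75 × 0.6 × 100 × (0.707 × 0.625) = 19.88 kip/in → adequate.

f_max ≈ 9.35 kip/in; adequate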